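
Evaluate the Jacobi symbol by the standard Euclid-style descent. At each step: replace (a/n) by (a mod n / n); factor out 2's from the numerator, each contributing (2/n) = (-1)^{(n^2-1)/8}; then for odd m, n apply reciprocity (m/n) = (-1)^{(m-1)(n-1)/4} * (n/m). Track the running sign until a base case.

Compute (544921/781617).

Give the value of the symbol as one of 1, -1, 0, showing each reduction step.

flip (544921/781617) -> (781617/544921): both odd, 544921 mod 4 = 1, 781617 mod 4 = 1, so the flip contributes +1; sign now +1
(781617/544921): 781617 mod 544921 = 236696, so (781617/544921) = (236696/544921)
factor out 2^3: 236696 = 2^3·29587; with 544921 mod 8 = 1, (2/544921) = +1; sign now +1; continue with (29587/544921)
flip (29587/544921) -> (544921/29587): both odd, 29587 mod 4 = 3, 544921 mod 4 = 1, so the flip contributes +1; sign now +1
(544921/29587): 544921 mod 29587 = 12355, so (544921/29587) = (12355/29587)
flip (12355/29587) -> (29587/12355): both odd, 12355 mod 4 = 3, 29587 mod 4 = 3, so the flip contributes -1; sign now -1
(29587/12355): 29587 mod 12355 = 4877, so (29587/12355) = (4877/12355)
flip (4877/12355) -> (12355/4877): both odd, 4877 mod 4 = 1, 12355 mod 4 = 3, so the flip contributes +1; sign now -1
(12355/4877): 12355 mod 4877 = 2601, so (12355/4877) = (2601/4877)
flip (2601/4877) -> (4877/2601): both odd, 2601 mod 4 = 1, 4877 mod 4 = 1, so the flip contributes +1; sign now -1
(4877/2601): 4877 mod 2601 = 2276, so (4877/2601) = (2276/2601)
factor out 2^2: 2276 = 2^2·569; with 2601 mod 8 = 1, (2/2601) = +1; sign now -1; continue with (569/2601)
flip (569/2601) -> (2601/569): both odd, 569 mod 4 = 1, 2601 mod 4 = 1, so the flip contributes +1; sign now -1
(2601/569): 2601 mod 569 = 325, so (2601/569) = (325/569)
flip (325/569) -> (569/325): both odd, 325 mod 4 = 1, 569 mod 4 = 1, so the flip contributes +1; sign now -1
(569/325): 569 mod 325 = 244, so (569/325) = (244/325)
factor out 2^2: 244 = 2^2·61; with 325 mod 8 = 5, (2/325) = -1; sign now -1; continue with (61/325)
flip (61/325) -> (325/61): both odd, 61 mod 4 = 1, 325 mod 4 = 1, so the flip contributes +1; sign now -1
(325/61): 325 mod 61 = 20, so (325/61) = (20/61)
factor out 2^2: 20 = 2^2·5; with 61 mod 8 = 5, (2/61) = -1; sign now -1; continue with (5/61)
flip (5/61) -> (61/5): both odd, 5 mod 4 = 1, 61 mod 4 = 1, so the flip contributes +1; sign now -1
(61/5): 61 mod 5 = 1, so (61/5) = (1/5)
reached (1/5) = 1, so the symbol is -1

-1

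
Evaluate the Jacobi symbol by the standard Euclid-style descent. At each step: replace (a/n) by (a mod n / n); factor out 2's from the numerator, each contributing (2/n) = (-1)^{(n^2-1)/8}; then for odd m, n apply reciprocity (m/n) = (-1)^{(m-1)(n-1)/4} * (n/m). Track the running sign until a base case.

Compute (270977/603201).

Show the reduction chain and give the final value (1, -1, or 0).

-1

reciprocity: (270977/603201) = +1·(603201/270977) since 270977 mod 4 = 1, 603201 mod 4 = 1; sign now +1
(603201/270977) = (61247/270977)   [reduce mod 270977]
reciprocity: (61247/270977) = +1·(270977/61247) since 61247 mod 4 = 3, 270977 mod 4 = 1; sign now +1
(270977/61247) = (25989/61247)   [reduce mod 61247]
reciprocity: (25989/61247) = +1·(61247/25989) since 25989 mod 4 = 1, 61247 mod 4 = 3; sign now +1
(61247/25989) = (9269/25989)   [reduce mod 25989]
reciprocity: (9269/25989) = +1·(25989/9269) since 9269 mod 4 = 1, 25989 mod 4 = 1; sign now +1
(25989/9269) = (7451/9269)   [reduce mod 9269]
reciprocity: (7451/9269) = +1·(9269/7451) since 7451 mod 4 = 3, 9269 mod 4 = 1; sign now +1
(9269/7451) = (1818/7451)   [reduce mod 7451]
1818 = 2^1·909; (2/7451) = -1 since 7451 mod 8 = 3, so (1818/7451) = (-1)^1·(909/7451); sign now -1
reciprocity: (909/7451) = +1·(7451/909) since 909 mod 4 = 1, 7451 mod 4 = 3; sign now -1
(7451/909) = (179/909)   [reduce mod 909]
reciprocity: (179/909) = +1·(909/179) since 179 mod 4 = 3, 909 mod 4 = 1; sign now -1
(909/179) = (14/179)   [reduce mod 179]
14 = 2^1·7; (2/179) = -1 since 179 mod 8 = 3, so (14/179) = (-1)^1·(7/179); sign now +1
reciprocity: (7/179) = -1·(179/7) since 7 mod 4 = 3, 179 mod 4 = 3; sign now -1
(179/7) = (4/7)   [reduce mod 7]
4 = 2^2·1; (2/7) = +1 since 7 mod 8 = 7, so (4/7) = (+1)^2·(1/7); sign now -1
(1/7) = 1; final value = sign = -1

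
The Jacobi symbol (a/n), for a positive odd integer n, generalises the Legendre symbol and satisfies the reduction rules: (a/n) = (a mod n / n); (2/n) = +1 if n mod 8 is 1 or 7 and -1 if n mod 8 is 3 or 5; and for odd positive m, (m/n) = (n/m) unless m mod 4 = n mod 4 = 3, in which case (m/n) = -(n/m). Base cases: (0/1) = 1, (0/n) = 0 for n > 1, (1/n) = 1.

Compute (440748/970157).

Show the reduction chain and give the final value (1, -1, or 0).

-1

440748 = 2^2·110187; (2/970157) = -1 since 970157 mod 8 = 5, so (440748/970157) = (-1)^2·(110187/970157); sign now +1
reciprocity: (110187/970157) = +1·(970157/110187) since 110187 mod 4 = 3, 970157 mod 4 = 1; sign now +1
(970157/110187) = (88661/110187)   [reduce mod 110187]
reciprocity: (88661/110187) = +1·(110187/88661) since 88661 mod 4 = 1, 110187 mod 4 = 3; sign now +1
(110187/88661) = (21526/88661)   [reduce mod 88661]
21526 = 2^1·10763; (2/88661) = -1 since 88661 mod 8 = 5, so (21526/88661) = (-1)^1·(10763/88661); sign now -1
reciprocity: (10763/88661) = +1·(88661/10763) since 10763 mod 4 = 3, 88661 mod 4 = 1; sign now -1
(88661/10763) = (2557/10763)   [reduce mod 10763]
reciprocity: (2557/10763) = +1·(10763/2557) since 2557 mod 4 = 1, 10763 mod 4 = 3; sign now -1
(10763/2557) = (535/2557)   [reduce mod 2557]
reciprocity: (535/2557) = +1·(2557/535) since 535 mod 4 = 3, 2557 mod 4 = 1; sign now -1
(2557/535) = (417/535)   [reduce mod 535]
reciprocity: (417/535) = +1·(535/417) since 417 mod 4 = 1, 535 mod 4 = 3; sign now -1
(535/417) = (118/417)   [reduce mod 417]
118 = 2^1·59; (2/417) = +1 since 417 mod 8 = 1, so (118/417) = (+1)^1·(59/417); sign now -1
reciprocity: (59/417) = +1·(417/59) since 59 mod 4 = 3, 417 mod 4 = 1; sign now -1
(417/59) = (4/59)   [reduce mod 59]
4 = 2^2·1; (2/59) = -1 since 59 mod 8 = 3, so (4/59) = (-1)^2·(1/59); sign now -1
(1/59) = 1; final value = sign = -1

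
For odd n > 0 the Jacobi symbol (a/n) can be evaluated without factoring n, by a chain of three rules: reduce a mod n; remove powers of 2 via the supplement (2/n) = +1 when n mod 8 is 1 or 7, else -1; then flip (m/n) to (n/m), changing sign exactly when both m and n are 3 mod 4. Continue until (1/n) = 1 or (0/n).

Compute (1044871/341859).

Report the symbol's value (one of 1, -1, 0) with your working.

-1

(1044871/341859) = (19294/341859)   [reduce mod 341859]
19294 = 2^1·9647; (2/341859) = -1 since 341859 mod 8 = 3, so (19294/341859) = (-1)^1·(9647/341859); sign now -1
reciprocity: (9647/341859) = -1·(341859/9647) since 9647 mod 4 = 3, 341859 mod 4 = 3; sign now +1
(341859/9647) = (4214/9647)   [reduce mod 9647]
4214 = 2^1·2107; (2/9647) = +1 since 9647 mod 8 = 7, so (4214/9647) = (+1)^1·(2107/9647); sign now +1
reciprocity: (2107/9647) = -1·(9647/2107) since 2107 mod 4 = 3, 9647 mod 4 = 3; sign now -1
(9647/2107) = (1219/2107)   [reduce mod 2107]
reciprocity: (1219/2107) = -1·(2107/1219) since 1219 mod 4 = 3, 2107 mod 4 = 3; sign now +1
(2107/1219) = (888/1219)   [reduce mod 1219]
888 = 2^3·111; (2/1219) = -1 since 1219 mod 8 = 3, so (888/1219) = (-1)^3·(111/1219); sign now -1
reciprocity: (111/1219) = -1·(1219/111) since 111 mod 4 = 3, 1219 mod 4 = 3; sign now +1
(1219/111) = (109/111)   [reduce mod 111]
reciprocity: (109/111) = +1·(111/109) since 109 mod 4 = 1, 111 mod 4 = 3; sign now +1
(111/109) = (2/109)   [reduce mod 109]
2 = 2^1·1; (2/109) = -1 since 109 mod 8 = 5, so (2/109) = (-1)^1·(1/109); sign now -1
(1/109) = 1; final value = sign = -1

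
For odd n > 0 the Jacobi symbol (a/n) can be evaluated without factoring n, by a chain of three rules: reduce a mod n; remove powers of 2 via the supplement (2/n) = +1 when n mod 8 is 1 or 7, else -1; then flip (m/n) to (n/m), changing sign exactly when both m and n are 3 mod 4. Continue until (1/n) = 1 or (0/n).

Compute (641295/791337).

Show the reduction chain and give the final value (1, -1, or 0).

flip (641295/791337) -> (791337/641295): both odd, 641295 mod 4 = 3, 791337 mod 4 = 1, so the flip contributes +1; sign now +1
(791337/641295): 791337 mod 641295 = 150042, so (791337/641295) = (150042/641295)
factor out 2^1: 150042 = 2^1·75021; with 641295 mod 8 = 7, (2/641295) = +1; sign now +1; continue with (75021/641295)
flip (75021/641295) -> (641295/75021): both odd, 75021 mod 4 = 1, 641295 mod 4 = 3, so the flip contributes +1; sign now +1
(641295/75021): 641295 mod 75021 = 41127, so (641295/75021) = (41127/75021)
flip (41127/75021) -> (75021/41127): both odd, 41127 mod 4 = 3, 75021 mod 4 = 1, so the flip contributes +1; sign now +1
(75021/41127): 75021 mod 41127 = 33894, so (75021/41127) = (33894/41127)
factor out 2^1: 33894 = 2^1·16947; with 41127 mod 8 = 7, (2/41127) = +1; sign now +1; continue with (16947/41127)
flip (16947/41127) -> (41127/16947): both odd, 16947 mod 4 = 3, 41127 mod 4 = 3, so the flip contributes -1; sign now -1
(41127/16947): 41127 mod 16947 = 7233, so (41127/16947) = (7233/16947)
flip (7233/16947) -> (16947/7233): both odd, 7233 mod 4 = 1, 16947 mod 4 = 3, so the flip contributes +1; sign now -1
(16947/7233): 16947 mod 7233 = 2481, so (16947/7233) = (2481/7233)
flip (2481/7233) -> (7233/2481): both odd, 2481 mod 4 = 1, 7233 mod 4 = 1, so the flip contributes +1; sign now -1
(7233/2481): 7233 mod 2481 = 2271, so (7233/2481) = (2271/2481)
flip (2271/2481) -> (2481/2271): both odd, 2271 mod 4 = 3, 2481 mod 4 = 1, so the flip contributes +1; sign now -1
(2481/2271): 2481 mod 2271 = 210, so (2481/2271) = (210/2271)
factor out 2^1: 210 = 2^1·105; with 2271 mod 8 = 7, (2/2271) = +1; sign now -1; continue with (105/2271)
flip (105/2271) -> (2271/105): both odd, 105 mod 4 = 1, 2271 mod 4 = 3, so the flip contributes +1; sign now -1
(2271/105): 2271 mod 105 = 66, so (2271/105) = (66/105)
factor out 2^1: 66 = 2^1·33; with 105 mod 8 = 1, (2/105) = +1; sign now -1; continue with (33/105)
flip (33/105) -> (105/33): both odd, 33 mod 4 = 1, 105 mod 4 = 1, so the flip contributes +1; sign now -1
(105/33): 105 mod 33 = 6, so (105/33) = (6/33)
factor out 2^1: 6 = 2^1·3; with 33 mod 8 = 1, (2/33) = +1; sign now -1; continue with (3/33)
flip (3/33) -> (33/3): both odd, 3 mod 4 = 3, 33 mod 4 = 1, so the flip contributes +1; sign now -1
(33/3): 33 mod 3 = 0, so (33/3) = (0/3)
reached (0/3); gcd(a, n) > 1, so (0/3) = 0 and the symbol is 0

0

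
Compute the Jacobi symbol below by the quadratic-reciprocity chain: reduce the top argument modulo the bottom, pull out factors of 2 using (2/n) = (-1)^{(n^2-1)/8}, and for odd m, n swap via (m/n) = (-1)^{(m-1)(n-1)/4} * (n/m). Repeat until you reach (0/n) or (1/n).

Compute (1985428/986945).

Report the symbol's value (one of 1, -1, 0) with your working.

-1

(1985428/986945): 1985428 mod 986945 = 11538, so (1985428/986945) = (11538/986945)
factor out 2^1: 11538 = 2^1·5769; with 986945 mod 8 = 1, (2/986945) = +1; sign now +1; continue with (5769/986945)
flip (5769/986945) -> (986945/5769): both odd, 5769 mod 4 = 1, 986945 mod 4 = 1, so the flip contributes +1; sign now +1
(986945/5769): 986945 mod 5769 = 446, so (986945/5769) = (446/5769)
factor out 2^1: 446 = 2^1·223; with 5769 mod 8 = 1, (2/5769) = +1; sign now +1; continue with (223/5769)
flip (223/5769) -> (5769/223): both odd, 223 mod 4 = 3, 5769 mod 4 = 1, so the flip contributes +1; sign now +1
(5769/223): 5769 mod 223 = 194, so (5769/223) = (194/223)
factor out 2^1: 194 = 2^1·97; with 223 mod 8 = 7, (2/223) = +1; sign now +1; continue with (97/223)
flip (97/223) -> (223/97): both odd, 97 mod 4 = 1, 223 mod 4 = 3, so the flip contributes +1; sign now +1
(223/97): 223 mod 97 = 29, so (223/97) = (29/97)
flip (29/97) -> (97/29): both odd, 29 mod 4 = 1, 97 mod 4 = 1, so the flip contributes +1; sign now +1
(97/29): 97 mod 29 = 10, so (97/29) = (10/29)
factor out 2^1: 10 = 2^1·5; with 29 mod 8 = 5, (2/29) = -1; sign now -1; continue with (5/29)
flip (5/29) -> (29/5): both odd, 5 mod 4 = 1, 29 mod 4 = 1, so the flip contributes +1; sign now -1
(29/5): 29 mod 5 = 4, so (29/5) = (4/5)
factor out 2^2: 4 = 2^2·1; with 5 mod 8 = 5, (2/5) = -1; sign now -1; continue with (1/5)
reached (1/5) = 1, so the symbol is -1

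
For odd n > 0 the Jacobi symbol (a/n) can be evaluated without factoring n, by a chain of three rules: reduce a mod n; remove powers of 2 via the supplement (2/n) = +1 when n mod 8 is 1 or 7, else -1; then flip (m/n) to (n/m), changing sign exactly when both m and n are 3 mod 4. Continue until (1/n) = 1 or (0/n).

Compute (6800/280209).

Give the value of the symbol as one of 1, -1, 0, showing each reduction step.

1

6800 = 2^4·425; (2/280209) = +1 since 280209 mod 8 = 1, so (6800/280209) = (+1)^4·(425/280209); sign now +1
reciprocity: (425/280209) = +1·(280209/425) since 425 mod 4 = 1, 280209 mod 4 = 1; sign now +1
(280209/425) = (134/425)   [reduce mod 425]
134 = 2^1·67; (2/425) = +1 since 425 mod 8 = 1, so (134/425) = (+1)^1·(67/425); sign now +1
reciprocity: (67/425) = +1·(425/67) since 67 mod 4 = 3, 425 mod 4 = 1; sign now +1
(425/67) = (23/67)   [reduce mod 67]
reciprocity: (23/67) = -1·(67/23) since 23 mod 4 = 3, 67 mod 4 = 3; sign now -1
(67/23) = (21/23)   [reduce mod 23]
reciprocity: (21/23) = +1·(23/21) since 21 mod 4 = 1, 23 mod 4 = 3; sign now -1
(23/21) = (2/21)   [reduce mod 21]
2 = 2^1·1; (2/21) = -1 since 21 mod 8 = 5, so (2/21) = (-1)^1·(1/21); sign now +1
(1/21) = 1; final value = sign = +1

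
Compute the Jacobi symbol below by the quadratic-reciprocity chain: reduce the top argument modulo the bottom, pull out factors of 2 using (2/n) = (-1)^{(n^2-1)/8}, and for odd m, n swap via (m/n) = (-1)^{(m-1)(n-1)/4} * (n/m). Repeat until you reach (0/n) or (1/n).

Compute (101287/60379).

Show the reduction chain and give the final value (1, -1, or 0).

1

(101287/60379): 101287 mod 60379 = 40908, so (101287/60379) = (40908/60379)
factor out 2^2: 40908 = 2^2·10227; with 60379 mod 8 = 3, (2/60379) = -1; sign now +1; continue with (10227/60379)
flip (10227/60379) -> (60379/10227): both odd, 10227 mod 4 = 3, 60379 mod 4 = 3, so the flip contributes -1; sign now -1
(60379/10227): 60379 mod 10227 = 9244, so (60379/10227) = (9244/10227)
factor out 2^2: 9244 = 2^2·2311; with 10227 mod 8 = 3, (2/10227) = -1; sign now -1; continue with (2311/10227)
flip (2311/10227) -> (10227/2311): both odd, 2311 mod 4 = 3, 10227 mod 4 = 3, so the flip contributes -1; sign now +1
(10227/2311): 10227 mod 2311 = 983, so (10227/2311) = (983/2311)
flip (983/2311) -> (2311/983): both odd, 983 mod 4 = 3, 2311 mod 4 = 3, so the flip contributes -1; sign now -1
(2311/983): 2311 mod 983 = 345, so (2311/983) = (345/983)
flip (345/983) -> (983/345): both odd, 345 mod 4 = 1, 983 mod 4 = 3, so the flip contributes +1; sign now -1
(983/345): 983 mod 345 = 293, so (983/345) = (293/345)
flip (293/345) -> (345/293): both odd, 293 mod 4 = 1, 345 mod 4 = 1, so the flip contributes +1; sign now -1
(345/293): 345 mod 293 = 52, so (345/293) = (52/293)
factor out 2^2: 52 = 2^2·13; with 293 mod 8 = 5, (2/293) = -1; sign now -1; continue with (13/293)
flip (13/293) -> (293/13): both odd, 13 mod 4 = 1, 293 mod 4 = 1, so the flip contributes +1; sign now -1
(293/13): 293 mod 13 = 7, so (293/13) = (7/13)
flip (7/13) -> (13/7): both odd, 7 mod 4 = 3, 13 mod 4 = 1, so the flip contributes +1; sign now -1
(13/7): 13 mod 7 = 6, so (13/7) = (6/7)
factor out 2^1: 6 = 2^1·3; with 7 mod 8 = 7, (2/7) = +1; sign now -1; continue with (3/7)
flip (3/7) -> (7/3): both odd, 3 mod 4 = 3, 7 mod 4 = 3, so the flip contributes -1; sign now +1
(7/3): 7 mod 3 = 1, so (7/3) = (1/3)
reached (1/3) = 1, so the symbol is +1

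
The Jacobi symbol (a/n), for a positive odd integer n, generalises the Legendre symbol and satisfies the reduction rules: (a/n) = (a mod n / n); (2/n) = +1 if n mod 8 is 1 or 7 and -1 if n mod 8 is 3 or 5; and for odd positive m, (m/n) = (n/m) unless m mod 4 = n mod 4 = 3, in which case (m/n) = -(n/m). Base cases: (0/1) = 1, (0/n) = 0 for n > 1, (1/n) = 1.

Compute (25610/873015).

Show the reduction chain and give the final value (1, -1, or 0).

0

25610 = 2^1·12805; (2/873015) = +1 since 873015 mod 8 = 7, so (25610/873015) = (+1)^1·(12805/873015); sign now +1
reciprocity: (12805/873015) = +1·(873015/12805) since 12805 mod 4 = 1, 873015 mod 4 = 3; sign now +1
(873015/12805) = (2275/12805)   [reduce mod 12805]
reciprocity: (2275/12805) = +1·(12805/2275) since 2275 mod 4 = 3, 12805 mod 4 = 1; sign now +1
(12805/2275) = (1430/2275)   [reduce mod 2275]
1430 = 2^1·715; (2/2275) = -1 since 2275 mod 8 = 3, so (1430/2275) = (-1)^1·(715/2275); sign now -1
reciprocity: (715/2275) = -1·(2275/715) since 715 mod 4 = 3, 2275 mod 4 = 3; sign now +1
(2275/715) = (130/715)   [reduce mod 715]
130 = 2^1·65; (2/715) = -1 since 715 mod 8 = 3, so (130/715) = (-1)^1·(65/715); sign now -1
reciprocity: (65/715) = +1·(715/65) since 65 mod 4 = 1, 715 mod 4 = 3; sign now -1
(715/65) = (0/65)   [reduce mod 65]
(0/65) = 0   [gcd(a, n) > 1]; final value = 0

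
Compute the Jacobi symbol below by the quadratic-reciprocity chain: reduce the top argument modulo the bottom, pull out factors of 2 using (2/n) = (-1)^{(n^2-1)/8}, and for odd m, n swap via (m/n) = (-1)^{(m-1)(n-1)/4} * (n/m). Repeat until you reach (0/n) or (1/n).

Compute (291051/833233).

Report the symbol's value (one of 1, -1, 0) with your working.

-1

flip (291051/833233) -> (833233/291051): both odd, 291051 mod 4 = 3, 833233 mod 4 = 1, so the flip contributes +1; sign now +1
(833233/291051): 833233 mod 291051 = 251131, so (833233/291051) = (251131/291051)
flip (251131/291051) -> (291051/251131): both odd, 251131 mod 4 = 3, 291051 mod 4 = 3, so the flip contributes -1; sign now -1
(291051/251131): 291051 mod 251131 = 39920, so (291051/251131) = (39920/251131)
factor out 2^4: 39920 = 2^4·2495; with 251131 mod 8 = 3, (2/251131) = -1; sign now -1; continue with (2495/251131)
flip (2495/251131) -> (251131/2495): both odd, 2495 mod 4 = 3, 251131 mod 4 = 3, so the flip contributes -1; sign now +1
(251131/2495): 251131 mod 2495 = 1631, so (251131/2495) = (1631/2495)
flip (1631/2495) -> (2495/1631): both odd, 1631 mod 4 = 3, 2495 mod 4 = 3, so the flip contributes -1; sign now -1
(2495/1631): 2495 mod 1631 = 864, so (2495/1631) = (864/1631)
factor out 2^5: 864 = 2^5·27; with 1631 mod 8 = 7, (2/1631) = +1; sign now -1; continue with (27/1631)
flip (27/1631) -> (1631/27): both odd, 27 mod 4 = 3, 1631 mod 4 = 3, so the flip contributes -1; sign now +1
(1631/27): 1631 mod 27 = 11, so (1631/27) = (11/27)
flip (11/27) -> (27/11): both odd, 11 mod 4 = 3, 27 mod 4 = 3, so the flip contributes -1; sign now -1
(27/11): 27 mod 11 = 5, so (27/11) = (5/11)
flip (5/11) -> (11/5): both odd, 5 mod 4 = 1, 11 mod 4 = 3, so the flip contributes +1; sign now -1
(11/5): 11 mod 5 = 1, so (11/5) = (1/5)
reached (1/5) = 1, so the symbol is -1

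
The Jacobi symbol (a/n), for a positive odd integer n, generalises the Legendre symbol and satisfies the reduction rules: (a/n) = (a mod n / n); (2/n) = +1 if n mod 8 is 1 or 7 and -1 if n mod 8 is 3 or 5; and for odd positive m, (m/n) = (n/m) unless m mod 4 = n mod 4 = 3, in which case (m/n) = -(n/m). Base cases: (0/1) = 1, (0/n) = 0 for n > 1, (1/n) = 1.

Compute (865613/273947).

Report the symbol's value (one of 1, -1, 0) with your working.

0

(865613/273947) = (43772/273947)   [reduce mod 273947]
43772 = 2^2·10943; (2/273947) = -1 since 273947 mod 8 = 3, so (43772/273947) = (-1)^2·(10943/273947); sign now +1
reciprocity: (10943/273947) = -1·(273947/10943) since 10943 mod 4 = 3, 273947 mod 4 = 3; sign now -1
(273947/10943) = (372/10943)   [reduce mod 10943]
372 = 2^2·93; (2/10943) = +1 since 10943 mod 8 = 7, so (372/10943) = (+1)^2·(93/10943); sign now -1
reciprocity: (93/10943) = +1·(10943/93) since 93 mod 4 = 1, 10943 mod 4 = 3; sign now -1
(10943/93) = (62/93)   [reduce mod 93]
62 = 2^1·31; (2/93) = -1 since 93 mod 8 = 5, so (62/93) = (-1)^1·(31/93); sign now +1
reciprocity: (31/93) = +1·(93/31) since 31 mod 4 = 3, 93 mod 4 = 1; sign now +1
(93/31) = (0/31)   [reduce mod 31]
(0/31) = 0   [gcd(a, n) > 1]; final value = 0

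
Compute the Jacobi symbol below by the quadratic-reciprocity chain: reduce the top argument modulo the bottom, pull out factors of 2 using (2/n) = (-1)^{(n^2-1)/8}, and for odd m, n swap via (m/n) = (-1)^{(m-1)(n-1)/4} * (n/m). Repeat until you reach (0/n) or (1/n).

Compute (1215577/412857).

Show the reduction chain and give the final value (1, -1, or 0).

1

(1215577/412857): 1215577 mod 412857 = 389863, so (1215577/412857) = (389863/412857)
flip (389863/412857) -> (412857/389863): both odd, 389863 mod 4 = 3, 412857 mod 4 = 1, so the flip contributes +1; sign now +1
(412857/389863): 412857 mod 389863 = 22994, so (412857/389863) = (22994/389863)
factor out 2^1: 22994 = 2^1·11497; with 389863 mod 8 = 7, (2/389863) = +1; sign now +1; continue with (11497/389863)
flip (11497/389863) -> (389863/11497): both odd, 11497 mod 4 = 1, 389863 mod 4 = 3, so the flip contributes +1; sign now +1
(389863/11497): 389863 mod 11497 = 10462, so (389863/11497) = (10462/11497)
factor out 2^1: 10462 = 2^1·5231; with 11497 mod 8 = 1, (2/11497) = +1; sign now +1; continue with (5231/11497)
flip (5231/11497) -> (11497/5231): both odd, 5231 mod 4 = 3, 11497 mod 4 = 1, so the flip contributes +1; sign now +1
(11497/5231): 11497 mod 5231 = 1035, so (11497/5231) = (1035/5231)
flip (1035/5231) -> (5231/1035): both odd, 1035 mod 4 = 3, 5231 mod 4 = 3, so the flip contributes -1; sign now -1
(5231/1035): 5231 mod 1035 = 56, so (5231/1035) = (56/1035)
factor out 2^3: 56 = 2^3·7; with 1035 mod 8 = 3, (2/1035) = -1; sign now +1; continue with (7/1035)
flip (7/1035) -> (1035/7): both odd, 7 mod 4 = 3, 1035 mod 4 = 3, so the flip contributes -1; sign now -1
(1035/7): 1035 mod 7 = 6, so (1035/7) = (6/7)
factor out 2^1: 6 = 2^1·3; with 7 mod 8 = 7, (2/7) = +1; sign now -1; continue with (3/7)
flip (3/7) -> (7/3): both odd, 3 mod 4 = 3, 7 mod 4 = 3, so the flip contributes -1; sign now +1
(7/3): 7 mod 3 = 1, so (7/3) = (1/3)
reached (1/3) = 1, so the symbol is +1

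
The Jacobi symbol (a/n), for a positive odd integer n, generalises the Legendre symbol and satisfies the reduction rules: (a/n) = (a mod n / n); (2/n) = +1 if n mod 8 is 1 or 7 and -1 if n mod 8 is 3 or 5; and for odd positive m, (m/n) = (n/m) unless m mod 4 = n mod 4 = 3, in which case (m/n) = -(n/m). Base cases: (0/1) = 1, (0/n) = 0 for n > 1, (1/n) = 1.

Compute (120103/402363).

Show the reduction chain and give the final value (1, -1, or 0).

flip (120103/402363) -> (402363/120103): both odd, 120103 mod 4 = 3, 402363 mod 4 = 3, so the flip contributes -1; sign now -1
(402363/120103): 402363 mod 120103 = 42054, so (402363/120103) = (42054/120103)
factor out 2^1: 42054 = 2^1·21027; with 120103 mod 8 = 7, (2/120103) = +1; sign now -1; continue with (21027/120103)
flip (21027/120103) -> (120103/21027): both odd, 21027 mod 4 = 3, 120103 mod 4 = 3, so the flip contributes -1; sign now +1
(120103/21027): 120103 mod 21027 = 14968, so (120103/21027) = (14968/21027)
factor out 2^3: 14968 = 2^3·1871; with 21027 mod 8 = 3, (2/21027) = -1; sign now -1; continue with (1871/21027)
flip (1871/21027) -> (21027/1871): both odd, 1871 mod 4 = 3, 21027 mod 4 = 3, so the flip contributes -1; sign now +1
(21027/1871): 21027 mod 1871 = 446, so (21027/1871) = (446/1871)
factor out 2^1: 446 = 2^1·223; with 1871 mod 8 = 7, (2/1871) = +1; sign now +1; continue with (223/1871)
flip (223/1871) -> (1871/223): both odd, 223 mod 4 = 3, 1871 mod 4 = 3, so the flip contributes -1; sign now -1
(1871/223): 1871 mod 223 = 87, so (1871/223) = (87/223)
flip (87/223) -> (223/87): both odd, 87 mod 4 = 3, 223 mod 4 = 3, so the flip contributes -1; sign now +1
(223/87): 223 mod 87 = 49, so (223/87) = (49/87)
flip (49/87) -> (87/49): both odd, 49 mod 4 = 1, 87 mod 4 = 3, so the flip contributes +1; sign now +1
(87/49): 87 mod 49 = 38, so (87/49) = (38/49)
factor out 2^1: 38 = 2^1·19; with 49 mod 8 = 1, (2/49) = +1; sign now +1; continue with (19/49)
flip (19/49) -> (49/19): both odd, 19 mod 4 = 3, 49 mod 4 = 1, so the flip contributes +1; sign now +1
(49/19): 49 mod 19 = 11, so (49/19) = (11/19)
flip (11/19) -> (19/11): both odd, 11 mod 4 = 3, 19 mod 4 = 3, so the flip contributes -1; sign now -1
(19/11): 19 mod 11 = 8, so (19/11) = (8/11)
factor out 2^3: 8 = 2^3·1; with 11 mod 8 = 3, (2/11) = -1; sign now +1; continue with (1/11)
reached (1/11) = 1, so the symbol is +1

1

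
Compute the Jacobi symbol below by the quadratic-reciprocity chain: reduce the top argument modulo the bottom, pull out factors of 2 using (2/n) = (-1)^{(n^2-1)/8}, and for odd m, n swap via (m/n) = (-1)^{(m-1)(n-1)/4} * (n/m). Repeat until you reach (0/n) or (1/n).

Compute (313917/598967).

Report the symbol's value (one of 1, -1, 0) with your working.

-1

reciprocity: (313917/598967) = +1·(598967/313917) since 313917 mod 4 = 1, 598967 mod 4 = 3; sign now +1
(598967/313917) = (285050/313917)   [reduce mod 313917]
285050 = 2^1·142525; (2/313917) = -1 since 313917 mod 8 = 5, so (285050/313917) = (-1)^1·(142525/313917); sign now -1
reciprocity: (142525/313917) = +1·(313917/142525) since 142525 mod 4 = 1, 313917 mod 4 = 1; sign now -1
(313917/142525) = (28867/142525)   [reduce mod 142525]
reciprocity: (28867/142525) = +1·(142525/28867) since 28867 mod 4 = 3, 142525 mod 4 = 1; sign now -1
(142525/28867) = (27057/28867)   [reduce mod 28867]
reciprocity: (27057/28867) = +1·(28867/27057) since 27057 mod 4 = 1, 28867 mod 4 = 3; sign now -1
(28867/27057) = (1810/27057)   [reduce mod 27057]
1810 = 2^1·905; (2/27057) = +1 since 27057 mod 8 = 1, so (1810/27057) = (+1)^1·(905/27057); sign now -1
reciprocity: (905/27057) = +1·(27057/905) since 905 mod 4 = 1, 27057 mod 4 = 1; sign now -1
(27057/905) = (812/905)   [reduce mod 905]
812 = 2^2·203; (2/905) = +1 since 905 mod 8 = 1, so (812/905) = (+1)^2·(203/905); sign now -1
reciprocity: (203/905) = +1·(905/203) since 203 mod 4 = 3, 905 mod 4 = 1; sign now -1
(905/203) = (93/203)   [reduce mod 203]
reciprocity: (93/203) = +1·(203/93) since 93 mod 4 = 1, 203 mod 4 = 3; sign now -1
(203/93) = (17/93)   [reduce mod 93]
reciprocity: (17/93) = +1·(93/17) since 17 mod 4 = 1, 93 mod 4 = 1; sign now -1
(93/17) = (8/17)   [reduce mod 17]
8 = 2^3·1; (2/17) = +1 since 17 mod 8 = 1, so (8/17) = (+1)^3·(1/17); sign now -1
(1/17) = 1; final value = sign = -1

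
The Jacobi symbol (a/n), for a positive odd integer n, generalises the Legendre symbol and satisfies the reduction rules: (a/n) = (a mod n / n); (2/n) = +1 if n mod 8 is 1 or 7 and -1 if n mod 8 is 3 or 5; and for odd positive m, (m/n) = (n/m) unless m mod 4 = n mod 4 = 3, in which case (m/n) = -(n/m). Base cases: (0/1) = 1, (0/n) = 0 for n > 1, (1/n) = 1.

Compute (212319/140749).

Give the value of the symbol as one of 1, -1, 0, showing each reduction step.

(212319/140749) = (71570/140749)   [reduce mod 140749]
71570 = 2^1·35785; (2/140749) = -1 since 140749 mod 8 = 5, so (71570/140749) = (-1)^1·(35785/140749); sign now -1
reciprocity: (35785/140749) = +1·(140749/35785) since 35785 mod 4 = 1, 140749 mod 4 = 1; sign now -1
(140749/35785) = (33394/35785)   [reduce mod 35785]
33394 = 2^1·16697; (2/35785) = +1 since 35785 mod 8 = 1, so (33394/35785) = (+1)^1·(16697/35785); sign now -1
reciprocity: (16697/35785) = +1·(35785/16697) since 16697 mod 4 = 1, 35785 mod 4 = 1; sign now -1
(35785/16697) = (2391/16697)   [reduce mod 16697]
reciprocity: (2391/16697) = +1·(16697/2391) since 2391 mod 4 = 3, 16697 mod 4 = 1; sign now -1
(16697/2391) = (2351/2391)   [reduce mod 2391]
reciprocity: (2351/2391) = -1·(2391/2351) since 2351 mod 4 = 3, 2391 mod 4 = 3; sign now +1
(2391/2351) = (40/2351)   [reduce mod 2351]
40 = 2^3·5; (2/2351) = +1 since 2351 mod 8 = 7, so (40/2351) = (+1)^3·(5/2351); sign now +1
reciprocity: (5/2351) = +1·(2351/5) since 5 mod 4 = 1, 2351 mod 4 = 3; sign now +1
(2351/5) = (1/5)   [reduce mod 5]
(1/5) = 1; final value = sign = +1

1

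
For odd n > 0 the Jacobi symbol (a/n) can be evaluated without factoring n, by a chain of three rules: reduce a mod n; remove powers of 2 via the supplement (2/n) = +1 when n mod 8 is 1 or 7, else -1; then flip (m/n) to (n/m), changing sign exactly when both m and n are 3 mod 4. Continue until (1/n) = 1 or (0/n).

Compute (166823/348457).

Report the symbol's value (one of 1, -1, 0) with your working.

reciprocity: (166823/348457) = +1·(348457/166823) since 166823 mod 4 = 3, 348457 mod 4 = 1; sign now +1
(348457/166823) = (14811/166823)   [reduce mod 166823]
reciprocity: (14811/166823) = -1·(166823/14811) since 14811 mod 4 = 3, 166823 mod 4 = 3; sign now -1
(166823/14811) = (3902/14811)   [reduce mod 14811]
3902 = 2^1·1951; (2/14811) = -1 since 14811 mod 8 = 3, so (3902/14811) = (-1)^1·(1951/14811); sign now +1
reciprocity: (1951/14811) = -1·(14811/1951) since 1951 mod 4 = 3, 14811 mod 4 = 3; sign now -1
(14811/1951) = (1154/1951)   [reduce mod 1951]
1154 = 2^1·577; (2/1951) = +1 since 1951 mod 8 = 7, so (1154/1951) = (+1)^1·(577/1951); sign now -1
reciprocity: (577/1951) = +1·(1951/577) since 577 mod 4 = 1, 1951 mod 4 = 3; sign now -1
(1951/577) = (220/577)   [reduce mod 577]
220 = 2^2·55; (2/577) = +1 since 577 mod 8 = 1, so (220/577) = (+1)^2·(55/577); sign now -1
reciprocity: (55/577) = +1·(577/55) since 55 mod 4 = 3, 577 mod 4 = 1; sign now -1
(577/55) = (27/55)   [reduce mod 55]
reciprocity: (27/55) = -1·(55/27) since 27 mod 4 = 3, 55 mod 4 = 3; sign now +1
(55/27) = (1/27)   [reduce mod 27]
(1/27) = 1; final value = sign = +1

1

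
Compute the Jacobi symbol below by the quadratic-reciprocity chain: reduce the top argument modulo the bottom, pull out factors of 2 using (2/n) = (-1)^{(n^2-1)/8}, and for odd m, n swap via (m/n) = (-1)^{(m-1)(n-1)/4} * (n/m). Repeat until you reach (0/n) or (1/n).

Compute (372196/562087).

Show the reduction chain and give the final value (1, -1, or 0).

factor out 2^2: 372196 = 2^2·93049; with 562087 mod 8 = 7, (2/562087) = +1; sign now +1; continue with (93049/562087)
flip (93049/562087) -> (562087/93049): both odd, 93049 mod 4 = 1, 562087 mod 4 = 3, so the flip contributes +1; sign now +1
(562087/93049): 562087 mod 93049 = 3793, so (562087/93049) = (3793/93049)
flip (3793/93049) -> (93049/3793): both odd, 3793 mod 4 = 1, 93049 mod 4 = 1, so the flip contributes +1; sign now +1
(93049/3793): 93049 mod 3793 = 2017, so (93049/3793) = (2017/3793)
flip (2017/3793) -> (3793/2017): both odd, 2017 mod 4 = 1, 3793 mod 4 = 1, so the flip contributes +1; sign now +1
(3793/2017): 3793 mod 2017 = 1776, so (3793/2017) = (1776/2017)
factor out 2^4: 1776 = 2^4·111; with 2017 mod 8 = 1, (2/2017) = +1; sign now +1; continue with (111/2017)
flip (111/2017) -> (2017/111): both odd, 111 mod 4 = 3, 2017 mod 4 = 1, so the flip contributes +1; sign now +1
(2017/111): 2017 mod 111 = 19, so (2017/111) = (19/111)
flip (19/111) -> (111/19): both odd, 19 mod 4 = 3, 111 mod 4 = 3, so the flip contributes -1; sign now -1
(111/19): 111 mod 19 = 16, so (111/19) = (16/19)
factor out 2^4: 16 = 2^4·1; with 19 mod 8 = 3, (2/19) = -1; sign now -1; continue with (1/19)
reached (1/19) = 1, so the symbol is -1

-1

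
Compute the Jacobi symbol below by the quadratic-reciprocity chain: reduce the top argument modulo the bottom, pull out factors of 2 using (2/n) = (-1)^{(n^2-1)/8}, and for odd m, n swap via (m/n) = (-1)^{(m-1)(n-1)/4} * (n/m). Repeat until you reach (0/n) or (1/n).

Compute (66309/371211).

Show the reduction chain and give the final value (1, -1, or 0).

0

flip (66309/371211) -> (371211/66309): both odd, 66309 mod 4 = 1, 371211 mod 4 = 3, so the flip contributes +1; sign now +1
(371211/66309): 371211 mod 66309 = 39666, so (371211/66309) = (39666/66309)
factor out 2^1: 39666 = 2^1·19833; with 66309 mod 8 = 5, (2/66309) = -1; sign now -1; continue with (19833/66309)
flip (19833/66309) -> (66309/19833): both odd, 19833 mod 4 = 1, 66309 mod 4 = 1, so the flip contributes +1; sign now -1
(66309/19833): 66309 mod 19833 = 6810, so (66309/19833) = (6810/19833)
factor out 2^1: 6810 = 2^1·3405; with 19833 mod 8 = 1, (2/19833) = +1; sign now -1; continue with (3405/19833)
flip (3405/19833) -> (19833/3405): both odd, 3405 mod 4 = 1, 19833 mod 4 = 1, so the flip contributes +1; sign now -1
(19833/3405): 19833 mod 3405 = 2808, so (19833/3405) = (2808/3405)
factor out 2^3: 2808 = 2^3·351; with 3405 mod 8 = 5, (2/3405) = -1; sign now +1; continue with (351/3405)
flip (351/3405) -> (3405/351): both odd, 351 mod 4 = 3, 3405 mod 4 = 1, so the flip contributes +1; sign now +1
(3405/351): 3405 mod 351 = 246, so (3405/351) = (246/351)
factor out 2^1: 246 = 2^1·123; with 351 mod 8 = 7, (2/351) = +1; sign now +1; continue with (123/351)
flip (123/351) -> (351/123): both odd, 123 mod 4 = 3, 351 mod 4 = 3, so the flip contributes -1; sign now -1
(351/123): 351 mod 123 = 105, so (351/123) = (105/123)
flip (105/123) -> (123/105): both odd, 105 mod 4 = 1, 123 mod 4 = 3, so the flip contributes +1; sign now -1
(123/105): 123 mod 105 = 18, so (123/105) = (18/105)
factor out 2^1: 18 = 2^1·9; with 105 mod 8 = 1, (2/105) = +1; sign now -1; continue with (9/105)
flip (9/105) -> (105/9): both odd, 9 mod 4 = 1, 105 mod 4 = 1, so the flip contributes +1; sign now -1
(105/9): 105 mod 9 = 6, so (105/9) = (6/9)
factor out 2^1: 6 = 2^1·3; with 9 mod 8 = 1, (2/9) = +1; sign now -1; continue with (3/9)
flip (3/9) -> (9/3): both odd, 3 mod 4 = 3, 9 mod 4 = 1, so the flip contributes +1; sign now -1
(9/3): 9 mod 3 = 0, so (9/3) = (0/3)
reached (0/3); gcd(a, n) > 1, so (0/3) = 0 and the symbol is 0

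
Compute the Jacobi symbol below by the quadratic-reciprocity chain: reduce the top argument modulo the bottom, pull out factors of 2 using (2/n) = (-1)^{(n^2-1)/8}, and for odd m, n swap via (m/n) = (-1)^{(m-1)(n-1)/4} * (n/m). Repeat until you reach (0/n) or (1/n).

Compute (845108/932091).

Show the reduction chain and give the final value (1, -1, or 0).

845108 = 2^2·211277; (2/932091) = -1 since 932091 mod 8 = 3, so (845108/932091) = (-1)^2·(211277/932091); sign now +1
reciprocity: (211277/932091) = +1·(932091/211277) since 211277 mod 4 = 1, 932091 mod 4 = 3; sign now +1
(932091/211277) = (86983/211277)   [reduce mod 211277]
reciprocity: (86983/211277) = +1·(211277/86983) since 86983 mod 4 = 3, 211277 mod 4 = 1; sign now +1
(211277/86983) = (37311/86983)   [reduce mod 86983]
reciprocity: (37311/86983) = -1·(86983/37311) since 37311 mod 4 = 3, 86983 mod 4 = 3; sign now -1
(86983/37311) = (12361/37311)   [reduce mod 37311]
reciprocity: (12361/37311) = +1·(37311/12361) since 12361 mod 4 = 1, 37311 mod 4 = 3; sign now -1
(37311/12361) = (228/12361)   [reduce mod 12361]
228 = 2^2·57; (2/12361) = +1 since 12361 mod 8 = 1, so (228/12361) = (+1)^2·(57/12361); sign now -1
reciprocity: (57/12361) = +1·(12361/57) since 57 mod 4 = 1, 12361 mod 4 = 1; sign now -1
(12361/57) = (49/57)   [reduce mod 57]
reciprocity: (49/57) = +1·(57/49) since 49 mod 4 = 1, 57 mod 4 = 1; sign now -1
(57/49) = (8/49)   [reduce mod 49]
8 = 2^3·1; (2/49) = +1 since 49 mod 8 = 1, so (8/49) = (+1)^3·(1/49); sign now -1
(1/49) = 1; final value = sign = -1

-1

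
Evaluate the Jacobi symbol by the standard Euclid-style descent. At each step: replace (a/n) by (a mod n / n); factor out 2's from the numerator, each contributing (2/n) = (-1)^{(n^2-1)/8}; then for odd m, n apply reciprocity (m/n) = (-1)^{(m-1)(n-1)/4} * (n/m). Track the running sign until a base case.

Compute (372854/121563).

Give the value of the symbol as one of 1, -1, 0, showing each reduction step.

1

(372854/121563) = (8165/121563)   [reduce mod 121563]
reciprocity: (8165/121563) = +1·(121563/8165) since 8165 mod 4 = 1, 121563 mod 4 = 3; sign now +1
(121563/8165) = (7253/8165)   [reduce mod 8165]
reciprocity: (7253/8165) = +1·(8165/7253) since 7253 mod 4 = 1, 8165 mod 4 = 1; sign now +1
(8165/7253) = (912/7253)   [reduce mod 7253]
912 = 2^4·57; (2/7253) = -1 since 7253 mod 8 = 5, so (912/7253) = (-1)^4·(57/7253); sign now +1
reciprocity: (57/7253) = +1·(7253/57) since 57 mod 4 = 1, 7253 mod 4 = 1; sign now +1
(7253/57) = (14/57)   [reduce mod 57]
14 = 2^1·7; (2/57) = +1 since 57 mod 8 = 1, so (14/57) = (+1)^1·(7/57); sign now +1
reciprocity: (7/57) = +1·(57/7) since 7 mod 4 = 3, 57 mod 4 = 1; sign now +1
(57/7) = (1/7)   [reduce mod 7]
(1/7) = 1; final value = sign = +1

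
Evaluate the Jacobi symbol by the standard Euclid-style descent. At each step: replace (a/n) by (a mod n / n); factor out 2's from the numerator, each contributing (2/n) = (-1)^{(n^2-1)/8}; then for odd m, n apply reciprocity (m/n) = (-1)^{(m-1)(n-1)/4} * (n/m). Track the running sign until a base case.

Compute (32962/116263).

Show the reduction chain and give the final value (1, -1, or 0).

32962 = 2^1·16481; (2/116263) = +1 since 116263 mod 8 = 7, so (32962/116263) = (+1)^1·(16481/116263); sign now +1
reciprocity: (16481/116263) = +1·(116263/16481) since 16481 mod 4 = 1, 116263 mod 4 = 3; sign now +1
(116263/16481) = (896/16481)   [reduce mod 16481]
896 = 2^7·7; (2/16481) = +1 since 16481 mod 8 = 1, so (896/16481) = (+1)^7·(7/16481); sign now +1
reciprocity: (7/16481) = +1·(16481/7) since 7 mod 4 = 3, 16481 mod 4 = 1; sign now +1
(16481/7) = (3/7)   [reduce mod 7]
reciprocity: (3/7) = -1·(7/3) since 3 mod 4 = 3, 7 mod 4 = 3; sign now -1
(7/3) = (1/3)   [reduce mod 3]
(1/3) = 1; final value = sign = -1

-1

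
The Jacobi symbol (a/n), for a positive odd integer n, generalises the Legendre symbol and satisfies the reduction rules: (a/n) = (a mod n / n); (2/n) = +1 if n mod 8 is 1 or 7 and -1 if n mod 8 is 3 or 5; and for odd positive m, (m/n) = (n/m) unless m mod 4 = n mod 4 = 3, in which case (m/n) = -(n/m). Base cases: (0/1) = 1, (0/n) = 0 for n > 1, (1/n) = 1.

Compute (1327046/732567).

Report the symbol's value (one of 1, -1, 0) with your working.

-1

(1327046/732567) = (594479/732567)   [reduce mod 732567]
reciprocity: (594479/732567) = -1·(732567/594479) since 594479 mod 4 = 3, 732567 mod 4 = 3; sign now -1
(732567/594479) = (138088/594479)   [reduce mod 594479]
138088 = 2^3·17261; (2/594479) = +1 since 594479 mod 8 = 7, so (138088/594479) = (+1)^3·(17261/594479); sign now -1
reciprocity: (17261/594479) = +1·(594479/17261) since 17261 mod 4 = 1, 594479 mod 4 = 3; sign now -1
(594479/17261) = (7605/17261)   [reduce mod 17261]
reciprocity: (7605/17261) = +1·(17261/7605) since 7605 mod 4 = 1, 17261 mod 4 = 1; sign now -1
(17261/7605) = (2051/7605)   [reduce mod 7605]
reciprocity: (2051/7605) = +1·(7605/2051) since 2051 mod 4 = 3, 7605 mod 4 = 1; sign now -1
(7605/2051) = (1452/2051)   [reduce mod 2051]
1452 = 2^2·363; (2/2051) = -1 since 2051 mod 8 = 3, so (1452/2051) = (-1)^2·(363/2051); sign now -1
reciprocity: (363/2051) = -1·(2051/363) since 363 mod 4 = 3, 2051 mod 4 = 3; sign now +1
(2051/363) = (236/363)   [reduce mod 363]
236 = 2^2·59; (2/363) = -1 since 363 mod 8 = 3, so (236/363) = (-1)^2·(59/363); sign now +1
reciprocity: (59/363) = -1·(363/59) since 59 mod 4 = 3, 363 mod 4 = 3; sign now -1
(363/59) = (9/59)   [reduce mod 59]
reciprocity: (9/59) = +1·(59/9) since 9 mod 4 = 1, 59 mod 4 = 3; sign now -1
(59/9) = (5/9)   [reduce mod 9]
reciprocity: (5/9) = +1·(9/5) since 5 mod 4 = 1, 9 mod 4 = 1; sign now -1
(9/5) = (4/5)   [reduce mod 5]
4 = 2^2·1; (2/5) = -1 since 5 mod 8 = 5, so (4/5) = (-1)^2·(1/5); sign now -1
(1/5) = 1; final value = sign = -1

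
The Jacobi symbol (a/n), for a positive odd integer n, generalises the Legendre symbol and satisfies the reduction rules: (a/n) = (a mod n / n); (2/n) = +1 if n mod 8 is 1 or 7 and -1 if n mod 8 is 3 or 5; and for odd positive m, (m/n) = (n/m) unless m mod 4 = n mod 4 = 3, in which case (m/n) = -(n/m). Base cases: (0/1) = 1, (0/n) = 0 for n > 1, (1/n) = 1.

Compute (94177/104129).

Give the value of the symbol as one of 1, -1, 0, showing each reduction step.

flip (94177/104129) -> (104129/94177): both odd, 94177 mod 4 = 1, 104129 mod 4 = 1, so the flip contributes +1; sign now +1
(104129/94177): 104129 mod 94177 = 9952, so (104129/94177) = (9952/94177)
factor out 2^5: 9952 = 2^5·311; with 94177 mod 8 = 1, (2/94177) = +1; sign now +1; continue with (311/94177)
flip (311/94177) -> (94177/311): both odd, 311 mod 4 = 3, 94177 mod 4 = 1, so the flip contributes +1; sign now +1
(94177/311): 94177 mod 311 = 255, so (94177/311) = (255/311)
flip (255/311) -> (311/255): both odd, 255 mod 4 = 3, 311 mod 4 = 3, so the flip contributes -1; sign now -1
(311/255): 311 mod 255 = 56, so (311/255) = (56/255)
factor out 2^3: 56 = 2^3·7; with 255 mod 8 = 7, (2/255) = +1; sign now -1; continue with (7/255)
flip (7/255) -> (255/7): both odd, 7 mod 4 = 3, 255 mod 4 = 3, so the flip contributes -1; sign now +1
(255/7): 255 mod 7 = 3, so (255/7) = (3/7)
flip (3/7) -> (7/3): both odd, 3 mod 4 = 3, 7 mod 4 = 3, so the flip contributes -1; sign now -1
(7/3): 7 mod 3 = 1, so (7/3) = (1/3)
reached (1/3) = 1, so the symbol is -1

-1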